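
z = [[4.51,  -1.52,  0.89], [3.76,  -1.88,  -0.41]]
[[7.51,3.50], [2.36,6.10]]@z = [[47.03, -18.0, 5.25], [33.58, -15.06, -0.4]]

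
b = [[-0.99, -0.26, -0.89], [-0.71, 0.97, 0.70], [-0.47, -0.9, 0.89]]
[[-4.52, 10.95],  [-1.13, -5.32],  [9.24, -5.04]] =b @ [[0.64,  -2.93], [-4.87,  -1.40], [5.79,  -8.63]]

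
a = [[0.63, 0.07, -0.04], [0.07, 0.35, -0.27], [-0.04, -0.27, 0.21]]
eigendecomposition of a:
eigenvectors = [[0.84, 0.54, -0.02], [0.44, -0.66, 0.61], [-0.32, 0.52, 0.79]]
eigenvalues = [0.68, 0.51, 0.0]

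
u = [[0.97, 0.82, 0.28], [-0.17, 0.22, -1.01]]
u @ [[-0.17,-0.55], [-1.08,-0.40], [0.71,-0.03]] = [[-0.85, -0.87], [-0.93, 0.04]]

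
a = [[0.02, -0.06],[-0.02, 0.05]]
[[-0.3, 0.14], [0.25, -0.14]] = a @ [[0.51,5.25], [5.25,-0.63]]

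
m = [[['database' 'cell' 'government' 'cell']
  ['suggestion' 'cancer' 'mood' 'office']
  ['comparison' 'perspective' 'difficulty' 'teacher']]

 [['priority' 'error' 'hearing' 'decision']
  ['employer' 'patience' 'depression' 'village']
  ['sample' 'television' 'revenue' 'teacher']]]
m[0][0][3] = 'cell'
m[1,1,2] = 'depression'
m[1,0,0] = 'priority'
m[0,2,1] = 'perspective'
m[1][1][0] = 'employer'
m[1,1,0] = 'employer'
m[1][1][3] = 'village'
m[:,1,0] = ['suggestion', 'employer']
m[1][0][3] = 'decision'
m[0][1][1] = 'cancer'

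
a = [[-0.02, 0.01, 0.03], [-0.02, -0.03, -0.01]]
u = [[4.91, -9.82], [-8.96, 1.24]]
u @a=[[0.10, 0.34, 0.25],[0.15, -0.13, -0.28]]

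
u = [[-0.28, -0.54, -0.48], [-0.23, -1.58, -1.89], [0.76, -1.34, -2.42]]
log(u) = [[(-2.94+3.14j), 1.54-0.00j, -0.23+0.00j], [3.86+0.00j, (-1.76+3.14j), 1.83+0.00j], [(-3.25+0j), 2.21+0.00j, 0.06+3.14j]]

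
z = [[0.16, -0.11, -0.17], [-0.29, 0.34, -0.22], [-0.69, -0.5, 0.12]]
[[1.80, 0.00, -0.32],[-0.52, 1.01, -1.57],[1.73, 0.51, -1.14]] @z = [[0.51, -0.04, -0.34],  [0.71, 1.19, -0.32],  [0.92, 0.55, -0.54]]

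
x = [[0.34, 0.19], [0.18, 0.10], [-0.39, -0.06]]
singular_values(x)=[0.58, 0.1]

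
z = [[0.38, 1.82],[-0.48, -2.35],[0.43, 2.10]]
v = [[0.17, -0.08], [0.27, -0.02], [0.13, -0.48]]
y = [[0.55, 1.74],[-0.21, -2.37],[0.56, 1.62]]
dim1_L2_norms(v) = [0.19, 0.27, 0.5]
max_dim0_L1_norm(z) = 6.27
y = z + v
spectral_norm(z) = 3.72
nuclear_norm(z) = 3.72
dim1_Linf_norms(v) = [0.17, 0.27, 0.48]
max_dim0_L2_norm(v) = 0.49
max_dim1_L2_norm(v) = 0.5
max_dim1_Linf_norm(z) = 2.35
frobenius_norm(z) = 3.72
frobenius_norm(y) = 3.45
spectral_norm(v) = 0.53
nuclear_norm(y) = 3.83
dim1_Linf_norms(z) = [1.82, 2.35, 2.1]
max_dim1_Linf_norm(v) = 0.48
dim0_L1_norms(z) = [1.29, 6.27]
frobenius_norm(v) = 0.60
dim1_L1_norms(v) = [0.25, 0.29, 0.61]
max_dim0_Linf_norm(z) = 2.35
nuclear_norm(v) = 0.81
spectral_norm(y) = 3.43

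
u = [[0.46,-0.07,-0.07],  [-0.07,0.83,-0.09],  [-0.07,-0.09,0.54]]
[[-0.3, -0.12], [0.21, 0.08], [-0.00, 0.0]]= u@[[-0.64, -0.25], [0.19, 0.07], [-0.06, -0.02]]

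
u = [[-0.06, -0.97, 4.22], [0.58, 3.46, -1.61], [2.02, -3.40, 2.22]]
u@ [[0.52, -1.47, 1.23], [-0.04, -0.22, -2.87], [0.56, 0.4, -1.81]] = [[2.37, 1.99, -4.93],[-0.74, -2.26, -6.30],[2.43, -1.33, 8.22]]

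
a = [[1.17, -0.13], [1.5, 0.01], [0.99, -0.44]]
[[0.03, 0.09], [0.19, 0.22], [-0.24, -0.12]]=a@[[0.12,0.14], [0.82,0.58]]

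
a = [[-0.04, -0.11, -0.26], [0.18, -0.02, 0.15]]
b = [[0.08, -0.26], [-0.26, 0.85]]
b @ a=[[-0.05,-0.00,-0.06],[0.16,0.01,0.20]]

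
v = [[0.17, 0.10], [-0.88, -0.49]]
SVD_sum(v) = [[0.17, 0.10], [-0.88, -0.49]] + [[-0.0, 0.00], [-0.00, 0.00]]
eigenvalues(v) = [-0.02, -0.3]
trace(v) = -0.32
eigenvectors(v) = [[0.47, -0.21], [-0.88, 0.98]]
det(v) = 0.00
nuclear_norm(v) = 1.03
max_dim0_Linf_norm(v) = 0.88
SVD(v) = [[-0.19, 0.98], [0.98, 0.19]] @ diag([1.026342549732187, 0.004579367776602679]) @ [[-0.87, -0.49], [-0.49, 0.87]]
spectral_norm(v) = 1.03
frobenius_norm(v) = 1.03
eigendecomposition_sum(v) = [[-0.03,-0.01], [0.05,0.01]] + [[0.2,0.11], [-0.93,-0.50]]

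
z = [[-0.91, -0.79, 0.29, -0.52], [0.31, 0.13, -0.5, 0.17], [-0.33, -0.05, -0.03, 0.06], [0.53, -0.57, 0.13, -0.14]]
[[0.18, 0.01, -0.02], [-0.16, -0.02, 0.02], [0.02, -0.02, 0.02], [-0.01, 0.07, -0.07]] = z@ [[-0.09, 0.06, -0.06], [0.0, -0.05, 0.03], [0.26, 0.07, -0.04], [-0.04, -0.01, 0.08]]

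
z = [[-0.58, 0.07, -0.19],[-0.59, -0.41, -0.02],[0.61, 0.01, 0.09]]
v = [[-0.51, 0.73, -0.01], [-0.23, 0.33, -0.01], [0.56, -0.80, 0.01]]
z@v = [[0.17, -0.25, 0.00], [0.38, -0.55, 0.01], [-0.26, 0.38, -0.01]]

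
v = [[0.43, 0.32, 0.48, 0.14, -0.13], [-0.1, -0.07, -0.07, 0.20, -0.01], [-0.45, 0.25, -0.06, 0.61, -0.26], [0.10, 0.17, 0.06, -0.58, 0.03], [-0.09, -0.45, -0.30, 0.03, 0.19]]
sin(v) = [[0.44, 0.29, 0.48, 0.14, -0.12],  [-0.10, -0.06, -0.07, 0.18, -0.01],  [-0.44, 0.28, -0.05, 0.58, -0.27],  [0.09, 0.16, 0.06, -0.53, 0.03],  [-0.1, -0.44, -0.3, 0.01, 0.19]]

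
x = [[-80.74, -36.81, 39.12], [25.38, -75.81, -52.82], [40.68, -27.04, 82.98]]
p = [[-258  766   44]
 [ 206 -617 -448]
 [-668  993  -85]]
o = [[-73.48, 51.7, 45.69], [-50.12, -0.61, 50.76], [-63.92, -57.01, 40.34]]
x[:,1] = [-36.81, -75.81, -27.04]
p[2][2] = -85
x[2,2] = 82.98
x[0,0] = -80.74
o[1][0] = -50.12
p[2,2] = -85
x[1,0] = 25.38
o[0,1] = 51.7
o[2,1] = -57.01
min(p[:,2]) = -448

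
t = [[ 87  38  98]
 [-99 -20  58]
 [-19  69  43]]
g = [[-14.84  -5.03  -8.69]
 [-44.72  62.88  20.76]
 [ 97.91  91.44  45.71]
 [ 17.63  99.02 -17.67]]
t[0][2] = 98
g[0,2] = -8.69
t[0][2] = 98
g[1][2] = 20.76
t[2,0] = -19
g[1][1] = 62.88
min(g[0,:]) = -14.84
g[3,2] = -17.67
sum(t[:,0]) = -31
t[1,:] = [-99, -20, 58]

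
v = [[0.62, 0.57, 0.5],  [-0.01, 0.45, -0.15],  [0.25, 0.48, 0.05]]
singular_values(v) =[1.12, 0.48, 0.04]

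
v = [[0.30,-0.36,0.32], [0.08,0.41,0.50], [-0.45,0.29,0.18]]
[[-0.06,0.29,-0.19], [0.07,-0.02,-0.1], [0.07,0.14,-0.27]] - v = [[-0.36, 0.65, -0.51], [-0.01, -0.43, -0.6], [0.52, -0.15, -0.45]]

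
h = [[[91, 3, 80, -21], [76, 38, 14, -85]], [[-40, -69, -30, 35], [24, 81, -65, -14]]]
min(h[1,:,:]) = -69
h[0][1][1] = 38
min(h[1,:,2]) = -65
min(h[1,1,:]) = -65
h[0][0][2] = 80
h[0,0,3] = -21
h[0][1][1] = 38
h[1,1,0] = 24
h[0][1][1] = 38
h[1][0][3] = 35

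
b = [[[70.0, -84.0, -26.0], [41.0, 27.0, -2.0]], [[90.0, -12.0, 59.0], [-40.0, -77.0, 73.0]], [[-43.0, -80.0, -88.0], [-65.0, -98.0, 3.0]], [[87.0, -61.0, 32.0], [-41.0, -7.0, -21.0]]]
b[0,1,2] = -2.0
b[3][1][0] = -41.0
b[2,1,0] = -65.0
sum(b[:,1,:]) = -207.0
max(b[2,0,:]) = -43.0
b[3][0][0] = 87.0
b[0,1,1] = 27.0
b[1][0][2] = 59.0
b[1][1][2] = 73.0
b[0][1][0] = 41.0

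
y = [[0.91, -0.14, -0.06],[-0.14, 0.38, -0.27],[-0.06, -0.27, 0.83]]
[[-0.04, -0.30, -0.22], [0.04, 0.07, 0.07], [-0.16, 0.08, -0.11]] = y@ [[-0.08, -0.3, -0.26], [-0.10, 0.15, -0.04], [-0.23, 0.12, -0.17]]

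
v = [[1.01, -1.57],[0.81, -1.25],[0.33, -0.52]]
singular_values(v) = [2.47, 0.01]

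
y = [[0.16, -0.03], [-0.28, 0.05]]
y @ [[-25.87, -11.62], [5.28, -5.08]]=[[-4.30, -1.71], [7.51, 3.0]]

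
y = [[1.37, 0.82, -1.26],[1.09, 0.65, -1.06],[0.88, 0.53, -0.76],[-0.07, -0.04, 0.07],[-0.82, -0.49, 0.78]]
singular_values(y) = [3.17, 0.06, 0.0]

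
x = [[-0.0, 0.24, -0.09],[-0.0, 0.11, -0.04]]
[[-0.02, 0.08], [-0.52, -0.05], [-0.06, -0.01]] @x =[[0.0, 0.00, -0.00], [0.00, -0.13, 0.05], [0.00, -0.02, 0.01]]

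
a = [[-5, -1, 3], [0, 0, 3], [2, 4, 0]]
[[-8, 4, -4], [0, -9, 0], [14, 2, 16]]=a @ [[1, -3, 0], [3, 2, 4], [0, -3, 0]]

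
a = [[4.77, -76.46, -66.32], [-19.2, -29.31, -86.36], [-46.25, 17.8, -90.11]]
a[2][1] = 17.8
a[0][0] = 4.77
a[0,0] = 4.77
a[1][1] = -29.31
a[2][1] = 17.8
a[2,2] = -90.11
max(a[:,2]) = -66.32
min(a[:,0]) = -46.25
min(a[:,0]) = -46.25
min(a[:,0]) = -46.25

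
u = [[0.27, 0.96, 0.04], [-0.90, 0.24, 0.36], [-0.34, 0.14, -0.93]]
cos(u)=[[1.42, -0.29, -0.16], [0.33, 1.39, 0.13], [-0.04, 0.21, 0.59]]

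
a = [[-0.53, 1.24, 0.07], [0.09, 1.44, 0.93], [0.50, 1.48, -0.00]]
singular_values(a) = [2.49, 0.73, 0.7]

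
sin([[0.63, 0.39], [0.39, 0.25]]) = [[0.55, 0.34], [0.34, 0.22]]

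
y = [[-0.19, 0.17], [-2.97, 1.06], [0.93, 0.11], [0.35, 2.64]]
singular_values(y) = [3.36, 2.58]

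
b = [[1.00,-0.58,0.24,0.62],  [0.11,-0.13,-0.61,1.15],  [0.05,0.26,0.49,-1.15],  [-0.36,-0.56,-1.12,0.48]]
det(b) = -0.32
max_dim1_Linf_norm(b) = 1.15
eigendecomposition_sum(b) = [[0.43+0.00j, 0.04+0.00j, (0.51+0j), -0.32+0.00j], [-0.56+0.00j, -0.06+0.00j, -0.66-0.00j, 0.41+0.00j], [0.51+0.00j, (0.05+0j), (0.6+0j), -0.38+0.00j], [(-0.48+0j), -0.05+0.00j, -0.57-0.00j, 0.36+0.00j]] + [[(0.27+0.1j), (-0.36+0.42j), (-0.26+0.3j), (0.39-0.09j)], [(0.33-0.08j), -0.07+0.64j, (-0.05+0.45j), 0.32-0.34j], [-0.21-0.03j, 0.19-0.36j, 0.13-0.25j, (-0.27+0.13j)], [0.07+0.08j, -0.20+0.07j, -0.14+0.05j, (0.15+0.04j)]] + [[0.27-0.10j, (-0.36-0.42j), (-0.26-0.3j), (0.39+0.09j)], [0.33+0.08j, (-0.07-0.64j), (-0.05-0.45j), (0.32+0.34j)], [-0.21+0.03j, (0.19+0.36j), (0.13+0.25j), -0.27-0.13j], [(0.07-0.08j), -0.20-0.07j, (-0.14-0.05j), (0.15-0.04j)]] + [[(0.02+0j),0.10+0.00j,0.24+0.00j,0.15+0.00j], [0.01+0.00j,0.07+0.00j,(0.15+0j),(0.1+0j)], [-0.03-0.00j,(-0.17-0j),(-0.38-0j),(-0.24-0j)], [-0.02-0.00j,(-0.12-0j),(-0.27-0j),-0.17-0.00j]]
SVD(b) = [[-0.28, 0.85, -0.44, 0.01], [-0.58, 0.04, 0.42, -0.69], [0.57, -0.01, -0.40, -0.72], [-0.51, -0.52, -0.69, -0.02]] @ diag([2.1893411085126306, 1.3502108391135752, 0.6474875063967983, 0.16485184129076472]) @ [[-0.06, 0.31, 0.52, -0.80], [0.77, -0.16, 0.56, 0.25], [-0.25, 0.74, 0.33, 0.52], [-0.58, -0.57, 0.55, 0.18]]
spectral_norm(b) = 2.19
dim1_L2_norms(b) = [1.33, 1.31, 1.28, 1.39]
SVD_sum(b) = [[0.04, -0.18, -0.31, 0.48],[0.08, -0.39, -0.66, 1.02],[-0.07, 0.38, 0.65, -0.99],[0.07, -0.34, -0.58, 0.89]] + [[0.89,-0.18,0.65,0.29], [0.04,-0.01,0.03,0.01], [-0.01,0.0,-0.01,-0.0], [-0.54,0.11,-0.39,-0.17]] + [[0.07, -0.21, -0.09, -0.15],[-0.07, 0.20, 0.09, 0.14],[0.07, -0.19, -0.08, -0.13],[0.11, -0.33, -0.15, -0.23]] + [[-0.0,  -0.0,  0.00,  0.0], [0.07,  0.07,  -0.06,  -0.02], [0.07,  0.07,  -0.07,  -0.02], [0.0,  0.00,  -0.0,  -0.00]]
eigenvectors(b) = [[(-0.43+0j), -0.48-0.32j, (-0.48+0.32j), (-0.44+0j)],[(0.56+0j), (-0.66+0j), -0.66-0.00j, -0.28+0.00j],[(-0.51+0j), (0.39+0.15j), (0.39-0.15j), 0.70+0.00j],[(0.49+0j), -0.10-0.19j, -0.10+0.19j, (0.49+0j)]]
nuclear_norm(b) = 4.35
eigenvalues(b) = [(1.34+0j), (0.48+0.53j), (0.48-0.53j), (-0.46+0j)]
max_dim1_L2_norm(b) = 1.39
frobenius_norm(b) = 2.66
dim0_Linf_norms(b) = [1.0, 0.58, 1.12, 1.15]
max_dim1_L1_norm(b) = 2.52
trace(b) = 1.84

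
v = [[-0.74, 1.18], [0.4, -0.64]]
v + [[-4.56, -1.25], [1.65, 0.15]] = [[-5.3, -0.07], [2.05, -0.49]]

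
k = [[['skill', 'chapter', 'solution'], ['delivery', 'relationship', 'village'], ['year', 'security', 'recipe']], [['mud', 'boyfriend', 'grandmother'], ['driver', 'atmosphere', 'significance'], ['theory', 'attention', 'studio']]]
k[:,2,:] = [['year', 'security', 'recipe'], ['theory', 'attention', 'studio']]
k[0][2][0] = 'year'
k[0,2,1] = 'security'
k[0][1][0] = 'delivery'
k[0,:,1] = ['chapter', 'relationship', 'security']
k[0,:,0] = ['skill', 'delivery', 'year']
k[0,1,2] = 'village'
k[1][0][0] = 'mud'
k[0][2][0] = 'year'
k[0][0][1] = 'chapter'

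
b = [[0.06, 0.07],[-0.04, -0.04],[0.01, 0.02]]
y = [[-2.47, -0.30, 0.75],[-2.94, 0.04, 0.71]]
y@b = [[-0.13, -0.15], [-0.17, -0.19]]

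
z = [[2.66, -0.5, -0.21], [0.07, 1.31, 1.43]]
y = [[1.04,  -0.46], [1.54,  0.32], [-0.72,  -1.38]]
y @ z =[[2.73, -1.12, -0.88], [4.12, -0.35, 0.13], [-2.01, -1.45, -1.82]]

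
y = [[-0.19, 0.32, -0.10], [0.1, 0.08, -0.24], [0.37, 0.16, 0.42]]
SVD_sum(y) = [[-0.11,-0.01,-0.13], [-0.07,-0.01,-0.09], [0.36,0.04,0.44]] + [[-0.03, 0.34, -0.00], [-0.01, 0.07, -0.00], [-0.01, 0.12, -0.00]] + [[-0.05, -0.0, 0.04], [0.18, 0.02, -0.15], [0.02, 0.00, -0.02]]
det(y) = -0.05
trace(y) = 0.31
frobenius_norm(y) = 0.75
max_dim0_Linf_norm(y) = 0.42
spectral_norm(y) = 0.61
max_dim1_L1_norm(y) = 0.95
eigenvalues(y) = [(-0.31+0j), (0.31+0.28j), (0.31-0.28j)]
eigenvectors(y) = [[-0.84+0.00j,(-0.11+0.36j),-0.11-0.36j], [(0.42+0j),(-0.26+0.47j),(-0.26-0.47j)], [(0.33+0j),0.75+0.00j,0.75-0.00j]]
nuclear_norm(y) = 1.22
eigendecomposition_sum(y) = [[(-0.22-0j),0.17-0.00j,0.03-0.00j], [0.11+0.00j,-0.08+0.00j,-0.01+0.00j], [0.09+0.00j,(-0.07+0j),(-0.01+0j)]] + [[0.01+0.08j, 0.08+0.08j, -0.06+0.09j], [-0.00+0.11j, 0.08+0.14j, (-0.11+0.11j)], [0.14-0.07j, 0.11-0.19j, 0.22+0.06j]] + [[(0.01-0.08j), 0.08-0.08j, -0.06-0.09j], [-0.00-0.11j, (0.08-0.14j), (-0.11-0.11j)], [0.14+0.07j, (0.11+0.19j), 0.22-0.06j]]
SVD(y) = [[-0.29, 0.93, -0.25], [-0.19, 0.20, 0.96], [0.94, 0.32, 0.12]] @ diag([0.6067272698989322, 0.36552119528203564, 0.2442872812091946]) @ [[0.63,0.07,0.77], [-0.10,1.00,-0.01], [0.77,0.07,-0.63]]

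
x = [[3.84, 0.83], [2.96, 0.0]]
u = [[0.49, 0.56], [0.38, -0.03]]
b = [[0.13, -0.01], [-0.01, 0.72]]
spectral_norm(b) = 0.72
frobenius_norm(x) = 4.92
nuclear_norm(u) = 1.07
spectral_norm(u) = 0.78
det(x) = -2.46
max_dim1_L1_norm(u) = 1.05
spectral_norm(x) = 4.89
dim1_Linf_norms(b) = [0.13, 0.72]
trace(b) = 0.85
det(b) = 0.09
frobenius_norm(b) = 0.73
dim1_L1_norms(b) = [0.14, 0.73]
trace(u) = 0.46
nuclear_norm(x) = 5.40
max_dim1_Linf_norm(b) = 0.72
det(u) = -0.23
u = x @ b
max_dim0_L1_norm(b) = 0.73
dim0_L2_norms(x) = [4.85, 0.83]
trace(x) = 3.84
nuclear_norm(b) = 0.85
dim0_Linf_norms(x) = [3.84, 0.83]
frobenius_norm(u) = 0.84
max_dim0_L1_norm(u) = 0.87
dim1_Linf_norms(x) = [3.84, 2.96]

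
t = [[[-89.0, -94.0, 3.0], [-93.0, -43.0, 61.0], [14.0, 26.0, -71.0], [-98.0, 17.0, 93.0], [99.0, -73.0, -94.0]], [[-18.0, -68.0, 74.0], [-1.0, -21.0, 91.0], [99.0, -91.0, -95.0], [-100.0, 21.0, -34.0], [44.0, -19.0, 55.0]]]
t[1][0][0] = -18.0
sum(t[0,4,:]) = -68.0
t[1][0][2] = 74.0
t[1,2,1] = -91.0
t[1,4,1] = -19.0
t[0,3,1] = 17.0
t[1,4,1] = -19.0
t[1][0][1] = -68.0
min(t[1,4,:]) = -19.0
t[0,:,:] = [[-89.0, -94.0, 3.0], [-93.0, -43.0, 61.0], [14.0, 26.0, -71.0], [-98.0, 17.0, 93.0], [99.0, -73.0, -94.0]]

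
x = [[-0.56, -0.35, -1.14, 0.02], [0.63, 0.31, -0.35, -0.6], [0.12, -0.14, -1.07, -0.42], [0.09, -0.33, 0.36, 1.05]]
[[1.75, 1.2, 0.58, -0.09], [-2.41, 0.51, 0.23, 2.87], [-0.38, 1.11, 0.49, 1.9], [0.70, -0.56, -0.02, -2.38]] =x @ [[-2.45, -0.16, 0.02, 1.61], [-2.35, 0.93, 0.79, 1.88], [0.39, -1.26, -0.75, -1.31], [-0.0, 0.2, 0.48, -1.36]]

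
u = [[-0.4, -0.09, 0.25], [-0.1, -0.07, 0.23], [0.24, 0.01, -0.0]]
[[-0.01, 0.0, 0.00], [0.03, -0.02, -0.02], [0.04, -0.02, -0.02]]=u@[[0.15, -0.10, -0.08], [0.0, -0.00, -0.0], [0.21, -0.15, -0.11]]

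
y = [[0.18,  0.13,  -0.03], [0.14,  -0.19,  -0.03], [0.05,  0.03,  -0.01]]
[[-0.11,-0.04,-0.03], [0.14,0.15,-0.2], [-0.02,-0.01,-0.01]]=y@[[-0.20, 0.29, -0.67], [-0.74, -0.64, 0.63], [-0.75, 0.29, -0.42]]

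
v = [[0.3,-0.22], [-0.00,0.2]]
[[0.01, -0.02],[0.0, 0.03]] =v @ [[0.06, 0.02], [0.02, 0.13]]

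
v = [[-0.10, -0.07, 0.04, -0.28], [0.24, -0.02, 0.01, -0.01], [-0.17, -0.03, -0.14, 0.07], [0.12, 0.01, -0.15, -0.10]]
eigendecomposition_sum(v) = [[-0.03+0.11j,-0.03+0.01j,0.07-0.03j,-0.11-0.07j],[0.10+0.02j,0.01+0.02j,-0.03-0.06j,(-0.06+0.1j)],[(-0.06-0.05j),0.00-0.02j,(-0+0.05j),0.07-0.04j],[(0.08-0.01j),0.01+0.02j,(-0.04-0.04j),-0.02+0.09j]] + [[(-0.03-0.11j), (-0.03-0.01j), (0.07+0.03j), (-0.11+0.07j)], [0.10-0.02j, 0.01-0.02j, (-0.03+0.06j), -0.06-0.10j], [-0.06+0.05j, 0.02j, (-0-0.05j), (0.07+0.04j)], [0.08+0.01j, (0.01-0.02j), (-0.04+0.04j), -0.02-0.09j]] + [[-0.05-0.00j, -0.04+0.00j, -0.12-0.00j, -0.06-0.00j], [(0.07+0j), (0.05-0j), 0.17+0.00j, 0.08+0.00j], [-0.06-0.00j, (-0.05+0j), (-0.15-0j), -0.07-0.00j], [-0.04-0.00j, -0.03+0.00j, -0.10-0.00j, -0.05-0.00j]] + [[(0.01+0j), (0.02-0j), (0.02+0j), -0.01+0.00j],  [-0.02-0.00j, (-0.08+0j), -0.10-0.00j, (0.03-0j)],  [0j, 0.01-0.00j, (0.01+0j), -0.00+0.00j],  [0.01+0.00j, 0.02-0.00j, (0.02+0j), -0.01+0.00j]]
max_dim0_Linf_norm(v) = 0.28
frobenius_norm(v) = 0.50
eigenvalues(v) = [(-0.04+0.27j), (-0.04-0.27j), (-0.19+0j), (-0.08+0j)]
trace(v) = -0.36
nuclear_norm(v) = 0.90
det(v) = 0.00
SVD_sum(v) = [[-0.15, -0.02, -0.01, -0.02],[0.23, 0.02, 0.01, 0.04],[-0.16, -0.02, -0.01, -0.03],[0.09, 0.01, 0.00, 0.02]] + [[0.05,-0.04,0.03,-0.26], [0.01,-0.01,0.01,-0.05], [-0.02,0.02,-0.01,0.11], [0.02,-0.02,0.01,-0.09]] + [[-0.0, 0.0, 0.01, 0.0], [0.00, -0.0, -0.01, -0.00], [0.01, -0.00, -0.12, -0.01], [0.01, -0.0, -0.17, -0.02]] + [[0.0, -0.01, 0.0, 0.00], [0.00, -0.03, 0.0, 0.01], [0.00, -0.03, 0.00, 0.01], [-0.00, 0.02, -0.00, -0.0]]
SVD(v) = [[-0.45, -0.86, 0.06, -0.22], [0.69, -0.18, -0.04, -0.70], [-0.49, 0.35, -0.58, -0.55], [0.28, -0.31, -0.81, 0.41]] @ diag([0.3350945292106721, 0.3109593515281861, 0.20691235567261038, 0.05102171361547127]) @ [[0.98, 0.10, 0.04, 0.17], [-0.17, 0.16, -0.13, 0.96], [-0.07, 0.03, 0.99, 0.11], [-0.07, 0.98, -0.01, -0.18]]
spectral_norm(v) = 0.34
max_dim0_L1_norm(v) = 0.63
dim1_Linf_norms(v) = [0.28, 0.24, 0.17, 0.15]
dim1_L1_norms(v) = [0.49, 0.28, 0.41, 0.38]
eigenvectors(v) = [[0.61+0.00j,0.61-0.00j,(0.44+0j),0.23+0.00j], [-0.02-0.54j,-0.02+0.54j,(-0.61+0j),(-0.94+0j)], [-0.17+0.36j,(-0.17-0.36j),0.54+0.00j,0.08+0.00j], [-0.14-0.40j,(-0.14+0.4j),(0.38+0j),(0.23+0j)]]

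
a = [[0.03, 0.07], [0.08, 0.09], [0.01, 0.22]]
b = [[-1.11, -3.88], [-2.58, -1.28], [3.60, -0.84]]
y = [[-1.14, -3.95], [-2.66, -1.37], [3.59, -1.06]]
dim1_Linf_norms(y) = [3.95, 2.66, 3.59]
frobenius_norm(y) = 6.31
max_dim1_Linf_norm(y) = 3.95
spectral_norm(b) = 4.90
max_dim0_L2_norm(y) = 4.61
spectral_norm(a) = 0.25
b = a + y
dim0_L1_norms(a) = [0.12, 0.38]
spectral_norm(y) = 4.95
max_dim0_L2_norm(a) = 0.25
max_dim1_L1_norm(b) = 4.99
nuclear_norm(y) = 8.87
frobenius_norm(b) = 6.18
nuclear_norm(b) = 8.67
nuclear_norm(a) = 0.32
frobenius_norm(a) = 0.26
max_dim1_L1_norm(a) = 0.23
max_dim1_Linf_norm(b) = 3.88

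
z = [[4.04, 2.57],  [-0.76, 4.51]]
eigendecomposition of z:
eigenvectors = [[0.88+0.00j, (0.88-0j)], [(0.08+0.47j), 0.08-0.47j]]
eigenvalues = [(4.28+1.38j), (4.28-1.38j)]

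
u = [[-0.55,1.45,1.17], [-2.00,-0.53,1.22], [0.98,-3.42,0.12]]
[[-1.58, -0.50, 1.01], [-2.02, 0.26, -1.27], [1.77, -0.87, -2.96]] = u@[[0.73, -0.62, 0.28], [-0.33, 0.05, 0.94], [-0.6, -0.78, -0.17]]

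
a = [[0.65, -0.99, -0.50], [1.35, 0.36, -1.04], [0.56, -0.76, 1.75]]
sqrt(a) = [[1.08, -0.56, -0.30], [0.77, 0.83, -0.38], [0.32, -0.27, 1.32]]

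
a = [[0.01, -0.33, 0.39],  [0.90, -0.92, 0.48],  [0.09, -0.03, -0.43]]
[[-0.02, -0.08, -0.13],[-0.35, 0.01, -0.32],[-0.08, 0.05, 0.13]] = a @ [[-0.26, 0.23, -0.18], [0.19, 0.17, 0.0], [0.12, -0.08, -0.33]]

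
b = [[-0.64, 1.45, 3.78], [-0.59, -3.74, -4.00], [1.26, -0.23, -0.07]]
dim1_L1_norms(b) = [5.87, 8.33, 1.56]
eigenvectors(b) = [[-0.65,0.65,-0.53], [0.50,0.63,0.82], [-0.57,-0.42,0.20]]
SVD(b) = [[0.58, -0.66, -0.47], [-0.81, -0.49, -0.32], [-0.03, 0.57, -0.82]] @ diag([6.698434304983616, 1.710685927069686, 0.993041550361509]) @ [[0.01, 0.58, 0.81], [0.84, 0.44, -0.33], [-0.55, 0.68, -0.48]]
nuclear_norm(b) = 9.40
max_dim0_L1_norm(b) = 7.85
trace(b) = -4.45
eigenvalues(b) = [1.56, -1.68, -4.34]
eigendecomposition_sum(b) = [[0.63,0.12,1.16], [-0.49,-0.10,-0.90], [0.56,0.11,1.03]] + [[-0.83, -0.62, 0.39], [-0.8, -0.60, 0.37], [0.53, 0.40, -0.25]] + [[-0.45, 1.95, 2.23], [0.7, -3.04, -3.47], [0.17, -0.74, -0.85]]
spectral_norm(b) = 6.70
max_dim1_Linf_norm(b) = 4.0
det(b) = 11.38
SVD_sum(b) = [[0.04, 2.27, 3.19], [-0.06, -3.15, -4.43], [-0.00, -0.10, -0.14]] + [[-0.94,-0.50,0.37], [-0.70,-0.37,0.27], [0.81,0.43,-0.32]] + [[0.26, -0.32, 0.23], [0.17, -0.21, 0.15], [0.45, -0.56, 0.39]]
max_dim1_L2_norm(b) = 5.51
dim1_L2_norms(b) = [4.1, 5.51, 1.28]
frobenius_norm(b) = 6.98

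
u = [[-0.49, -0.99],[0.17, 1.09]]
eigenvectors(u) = [[-0.99,0.56], [0.12,-0.83]]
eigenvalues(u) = [-0.38, 0.98]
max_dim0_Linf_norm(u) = 1.09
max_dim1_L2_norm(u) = 1.1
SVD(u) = [[-0.71, 0.71], [0.71, 0.71]] @ diag([1.5430492866948455, 0.23706306930968493]) @ [[0.30,0.95], [-0.95,0.3]]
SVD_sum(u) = [[-0.33, -1.04],[0.33, 1.04]] + [[-0.16,0.05], [-0.16,0.05]]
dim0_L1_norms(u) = [0.66, 2.08]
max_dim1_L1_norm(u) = 1.48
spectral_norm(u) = 1.54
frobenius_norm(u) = 1.56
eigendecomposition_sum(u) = [[-0.41, -0.28], [0.05, 0.03]] + [[-0.08, -0.71], [0.12, 1.06]]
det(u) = -0.37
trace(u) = 0.60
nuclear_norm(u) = 1.78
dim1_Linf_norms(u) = [0.99, 1.09]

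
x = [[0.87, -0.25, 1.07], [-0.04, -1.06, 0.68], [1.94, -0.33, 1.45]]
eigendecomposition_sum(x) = [[1.07, -0.16, 0.93],[0.32, -0.05, 0.28],[1.77, -0.26, 1.54]] + [[-0.15,0.01,0.09], [0.18,-0.01,-0.11], [0.2,-0.01,-0.12]] + [[-0.05,  -0.10,  0.05], [-0.54,  -1.0,  0.51], [-0.03,  -0.05,  0.03]]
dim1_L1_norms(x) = [2.19, 1.78, 3.72]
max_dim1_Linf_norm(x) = 1.94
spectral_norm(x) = 2.87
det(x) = 0.73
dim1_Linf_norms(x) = [1.07, 1.06, 1.94]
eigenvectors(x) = [[-0.51, 0.48, 0.1],[-0.15, -0.59, 0.99],[-0.85, -0.65, 0.05]]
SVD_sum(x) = [[0.99, -0.31, 0.92],  [0.47, -0.15, 0.44],  [1.73, -0.54, 1.60]] + [[-0.02,-0.04,0.01], [-0.53,-0.89,0.27], [0.16,0.27,-0.08]] + [[-0.1, 0.10, 0.14], [0.02, -0.02, -0.03], [0.05, -0.05, -0.07]]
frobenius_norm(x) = 3.09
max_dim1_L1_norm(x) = 3.72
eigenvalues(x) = [2.56, -0.28, -1.03]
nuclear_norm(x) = 4.21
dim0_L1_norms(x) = [2.85, 1.64, 3.2]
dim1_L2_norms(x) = [1.4, 1.26, 2.44]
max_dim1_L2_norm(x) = 2.44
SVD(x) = [[-0.48, -0.04, -0.87], [-0.23, -0.96, 0.17], [-0.84, 0.29, 0.45]] @ diag([2.867077123849427, 1.1204379028170188, 0.2266884907318746]) @ [[-0.71,0.22,-0.66], [0.49,0.83,-0.25], [0.49,-0.51,-0.71]]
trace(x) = 1.26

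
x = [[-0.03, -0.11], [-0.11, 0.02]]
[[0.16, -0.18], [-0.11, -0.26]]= x @ [[0.71,2.53], [-1.67,0.95]]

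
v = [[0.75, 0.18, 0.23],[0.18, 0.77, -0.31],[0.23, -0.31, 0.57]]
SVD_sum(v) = [[0.01, 0.07, -0.05], [0.07, 0.68, -0.46], [-0.05, -0.46, 0.31]] + [[0.70,0.16,0.34], [0.16,0.03,0.08], [0.34,0.08,0.17]] + [[0.04,-0.05,-0.06], [-0.05,0.05,0.07], [-0.06,0.07,0.1]]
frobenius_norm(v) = 1.36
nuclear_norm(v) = 2.09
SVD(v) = [[-0.09, 0.88, -0.46], [-0.83, 0.2, 0.53], [0.55, 0.43, 0.71]] @ diag([0.9966133541305761, 0.9017388437386004, 0.1916478021308238]) @ [[-0.09, -0.83, 0.55], [0.88, 0.20, 0.43], [-0.46, 0.53, 0.71]]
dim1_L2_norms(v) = [0.8, 0.85, 0.69]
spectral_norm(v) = 1.00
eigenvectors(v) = [[-0.46, 0.88, -0.09], [0.53, 0.20, -0.83], [0.71, 0.43, 0.55]]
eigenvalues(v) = [0.19, 0.9, 1.0]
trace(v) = 2.09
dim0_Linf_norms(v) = [0.75, 0.77, 0.57]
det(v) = 0.17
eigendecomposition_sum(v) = [[0.04, -0.05, -0.06], [-0.05, 0.05, 0.07], [-0.06, 0.07, 0.10]] + [[0.7, 0.16, 0.34], [0.16, 0.03, 0.08], [0.34, 0.08, 0.17]] + [[0.01, 0.07, -0.05], [0.07, 0.68, -0.46], [-0.05, -0.46, 0.31]]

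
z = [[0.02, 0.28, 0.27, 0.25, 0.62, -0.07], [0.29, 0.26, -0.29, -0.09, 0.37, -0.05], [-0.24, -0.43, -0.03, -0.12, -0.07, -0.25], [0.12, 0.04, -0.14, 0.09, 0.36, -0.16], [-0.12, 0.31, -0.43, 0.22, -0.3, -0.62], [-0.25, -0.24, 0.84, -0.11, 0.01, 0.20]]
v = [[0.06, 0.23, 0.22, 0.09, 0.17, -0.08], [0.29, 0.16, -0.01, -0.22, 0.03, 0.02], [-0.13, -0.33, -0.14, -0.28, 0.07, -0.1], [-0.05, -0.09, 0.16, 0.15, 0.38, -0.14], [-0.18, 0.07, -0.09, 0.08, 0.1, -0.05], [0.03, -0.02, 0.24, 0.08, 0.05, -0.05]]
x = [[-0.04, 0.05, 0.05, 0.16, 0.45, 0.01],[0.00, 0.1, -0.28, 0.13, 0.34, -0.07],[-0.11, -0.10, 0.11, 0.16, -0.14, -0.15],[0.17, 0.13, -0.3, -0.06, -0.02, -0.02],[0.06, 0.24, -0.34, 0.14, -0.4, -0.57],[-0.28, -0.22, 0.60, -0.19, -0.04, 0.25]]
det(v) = 0.00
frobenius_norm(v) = 0.95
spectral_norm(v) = 0.62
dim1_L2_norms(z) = [0.78, 0.62, 0.57, 0.45, 0.9, 0.94]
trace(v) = 0.28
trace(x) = -0.04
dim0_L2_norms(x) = [0.35, 0.38, 0.81, 0.36, 0.71, 0.64]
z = v + x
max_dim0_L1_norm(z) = 2.0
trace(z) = 0.24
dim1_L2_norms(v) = [0.39, 0.4, 0.49, 0.47, 0.25, 0.27]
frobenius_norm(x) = 1.40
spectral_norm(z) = 1.25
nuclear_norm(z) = 3.59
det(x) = -0.00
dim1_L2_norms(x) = [0.48, 0.48, 0.32, 0.37, 0.83, 0.77]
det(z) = 0.00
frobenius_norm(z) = 1.79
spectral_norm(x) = 1.09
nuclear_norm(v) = 1.92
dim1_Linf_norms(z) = [0.62, 0.37, 0.43, 0.36, 0.62, 0.84]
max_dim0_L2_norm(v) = 0.45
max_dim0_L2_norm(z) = 1.03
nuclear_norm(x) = 2.52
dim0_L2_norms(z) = [0.48, 0.7, 1.03, 0.39, 0.86, 0.72]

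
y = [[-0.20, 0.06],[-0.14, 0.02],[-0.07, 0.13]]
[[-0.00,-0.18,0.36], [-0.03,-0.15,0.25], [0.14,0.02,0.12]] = y@[[0.39, 1.16, -1.79], [1.29, 0.81, -0.01]]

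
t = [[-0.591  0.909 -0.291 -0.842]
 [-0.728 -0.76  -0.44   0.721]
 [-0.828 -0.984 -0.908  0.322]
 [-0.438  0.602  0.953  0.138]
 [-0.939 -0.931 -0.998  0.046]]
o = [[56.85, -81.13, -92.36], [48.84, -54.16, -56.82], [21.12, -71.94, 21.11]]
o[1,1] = -54.16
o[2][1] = -71.94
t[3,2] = 0.953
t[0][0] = -0.591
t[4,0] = -0.939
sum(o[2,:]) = -29.709999999999994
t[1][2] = -0.44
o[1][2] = -56.82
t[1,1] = -0.76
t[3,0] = -0.438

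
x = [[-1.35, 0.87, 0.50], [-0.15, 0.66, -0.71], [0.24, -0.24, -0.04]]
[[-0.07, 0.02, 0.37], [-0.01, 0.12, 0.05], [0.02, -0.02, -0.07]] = x @ [[-0.05, 0.15, -0.16], [-0.11, 0.24, 0.13], [-0.08, 0.02, 0.08]]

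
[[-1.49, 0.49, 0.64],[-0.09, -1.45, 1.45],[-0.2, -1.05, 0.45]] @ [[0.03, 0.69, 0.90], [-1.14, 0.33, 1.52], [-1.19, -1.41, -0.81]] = [[-1.36,-1.77,-1.11], [-0.08,-2.59,-3.46], [0.66,-1.12,-2.14]]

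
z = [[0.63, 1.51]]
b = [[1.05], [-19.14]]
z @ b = [[-28.24]]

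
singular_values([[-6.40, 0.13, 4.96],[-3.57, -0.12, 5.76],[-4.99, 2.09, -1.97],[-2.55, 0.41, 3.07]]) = [11.37, 5.57, 0.68]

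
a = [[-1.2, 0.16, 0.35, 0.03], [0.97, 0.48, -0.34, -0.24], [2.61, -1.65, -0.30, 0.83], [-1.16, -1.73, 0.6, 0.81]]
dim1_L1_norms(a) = [1.74, 2.03, 5.39, 4.3]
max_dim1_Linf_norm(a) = 2.61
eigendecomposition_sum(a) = [[-1.22, 0.23, 0.30, -0.05],[0.77, -0.15, -0.19, 0.03],[2.78, -0.53, -0.69, 0.12],[-0.6, 0.12, 0.15, -0.03]] + [[-0.04, -0.15, 0.04, 0.07], [0.17, 0.60, -0.15, -0.28], [-0.4, -1.40, 0.36, 0.66], [-0.52, -1.80, 0.46, 0.84]] + [[0.06,0.08,0.01,0.01], [0.02,0.03,0.0,0.01], [0.24,0.29,0.03,0.05], [-0.04,-0.05,-0.01,-0.01]] + [[-0.0, -0.0, 0.00, -0.00], [0.0, 0.0, -0.00, 0.00], [-0.0, -0.01, 0.00, -0.00], [0.0, 0.0, -0.00, 0.0]]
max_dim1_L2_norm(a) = 3.21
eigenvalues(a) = [-2.08, 1.75, 0.12, 0.0]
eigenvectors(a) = [[-0.38, -0.06, 0.26, -0.19], [0.24, 0.25, 0.09, 0.14], [0.87, -0.59, 0.95, -0.77], [-0.19, -0.76, -0.15, 0.59]]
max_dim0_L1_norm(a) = 5.94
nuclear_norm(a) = 6.16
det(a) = -0.00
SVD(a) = [[-0.34,0.16,-0.91,0.19], [0.20,-0.36,0.05,0.91], [0.91,0.24,-0.32,-0.09], [-0.1,0.89,0.27,0.36]] @ diag([3.456696225465222, 2.576025748389927, 0.13015956594541087, 0.001017781659339188]) @ [[0.90,-0.37,-0.15,0.18], [-0.37,-0.8,0.25,0.39], [-0.15,-0.44,-0.58,-0.67], [-0.19,0.14,-0.76,0.6]]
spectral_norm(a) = 3.46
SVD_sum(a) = [[-1.06, 0.44, 0.18, -0.21], [0.63, -0.26, -0.11, 0.13], [2.83, -1.18, -0.48, 0.56], [-0.3, 0.13, 0.05, -0.06]] + [[-0.15, -0.33, 0.1, 0.16], [0.34, 0.74, -0.23, -0.36], [-0.23, -0.49, 0.15, 0.24], [-0.85, -1.84, 0.57, 0.89]] + [[0.02, 0.05, 0.07, 0.08], [-0.0, -0.00, -0.00, -0.00], [0.01, 0.02, 0.02, 0.03], [-0.01, -0.02, -0.02, -0.02]] + [[-0.0, 0.00, -0.0, 0.0], [-0.0, 0.00, -0.0, 0.0], [0.00, -0.00, 0.0, -0.0], [-0.00, 0.0, -0.0, 0.00]]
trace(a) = -0.21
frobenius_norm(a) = 4.31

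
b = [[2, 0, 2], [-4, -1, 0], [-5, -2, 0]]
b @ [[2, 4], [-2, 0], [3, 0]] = [[10, 8], [-6, -16], [-6, -20]]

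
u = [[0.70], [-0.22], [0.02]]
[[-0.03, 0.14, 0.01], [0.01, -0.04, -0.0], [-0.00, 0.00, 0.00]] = u @ [[-0.05, 0.2, 0.02]]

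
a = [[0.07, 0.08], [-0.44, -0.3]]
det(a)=0.014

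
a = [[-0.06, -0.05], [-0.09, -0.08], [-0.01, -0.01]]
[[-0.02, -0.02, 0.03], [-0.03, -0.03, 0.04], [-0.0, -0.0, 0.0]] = a @ [[0.04, -0.25, -0.59],[0.31, 0.60, 0.14]]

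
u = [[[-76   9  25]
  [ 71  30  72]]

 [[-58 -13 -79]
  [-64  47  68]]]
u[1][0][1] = -13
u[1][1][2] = 68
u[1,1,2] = 68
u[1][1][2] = 68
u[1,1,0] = -64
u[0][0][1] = 9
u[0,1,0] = 71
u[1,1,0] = -64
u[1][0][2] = -79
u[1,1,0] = -64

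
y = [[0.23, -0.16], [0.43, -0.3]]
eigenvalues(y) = [0.0, -0.07]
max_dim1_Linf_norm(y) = 0.43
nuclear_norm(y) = 0.59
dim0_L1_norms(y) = [0.66, 0.46]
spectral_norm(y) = 0.59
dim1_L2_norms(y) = [0.28, 0.52]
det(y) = -0.00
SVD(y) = [[-0.47, -0.88], [-0.88, 0.47]] @ diag([0.5944744627095201, 0.0003364316090020916]) @ [[-0.82, 0.57], [-0.57, -0.82]]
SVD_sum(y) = [[0.23, -0.16], [0.43, -0.30]] + [[0.00, 0.0],[-0.00, -0.00]]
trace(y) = -0.07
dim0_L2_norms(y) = [0.49, 0.34]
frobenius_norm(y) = 0.59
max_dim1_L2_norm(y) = 0.52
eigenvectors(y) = [[0.58,0.47], [0.82,0.88]]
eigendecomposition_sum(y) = [[0.01, -0.01], [0.02, -0.01]] + [[0.22, -0.15], [0.41, -0.29]]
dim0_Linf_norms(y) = [0.43, 0.3]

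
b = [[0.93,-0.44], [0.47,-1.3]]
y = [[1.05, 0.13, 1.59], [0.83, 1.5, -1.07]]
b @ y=[[0.61, -0.54, 1.95], [-0.59, -1.89, 2.14]]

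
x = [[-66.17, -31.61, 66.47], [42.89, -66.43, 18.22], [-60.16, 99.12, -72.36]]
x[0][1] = -31.61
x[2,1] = 99.12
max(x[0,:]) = 66.47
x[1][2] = 18.22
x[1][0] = 42.89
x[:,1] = [-31.61, -66.43, 99.12]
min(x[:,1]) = -66.43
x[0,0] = -66.17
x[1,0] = 42.89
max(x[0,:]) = 66.47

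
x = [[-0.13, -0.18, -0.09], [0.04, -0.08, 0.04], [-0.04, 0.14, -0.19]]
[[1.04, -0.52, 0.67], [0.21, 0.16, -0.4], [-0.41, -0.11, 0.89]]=x @ [[-2.30, 4.26, -4.8],  [-3.97, -0.04, 1.17],  [-0.29, -0.33, -2.8]]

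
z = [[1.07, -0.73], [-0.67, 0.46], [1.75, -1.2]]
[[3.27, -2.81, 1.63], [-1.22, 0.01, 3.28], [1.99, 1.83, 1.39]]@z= [[8.23, -5.64], [4.43, -3.04], [3.34, -2.28]]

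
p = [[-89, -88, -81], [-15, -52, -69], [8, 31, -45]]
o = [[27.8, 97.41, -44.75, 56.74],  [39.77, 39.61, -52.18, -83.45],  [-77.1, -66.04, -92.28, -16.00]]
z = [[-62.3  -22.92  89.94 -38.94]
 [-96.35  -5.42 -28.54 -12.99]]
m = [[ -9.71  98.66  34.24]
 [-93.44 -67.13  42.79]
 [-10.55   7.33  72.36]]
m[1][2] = 42.79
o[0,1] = 97.41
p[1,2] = -69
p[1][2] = -69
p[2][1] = 31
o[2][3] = -16.0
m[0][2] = 34.24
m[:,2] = [34.24, 42.79, 72.36]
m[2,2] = 72.36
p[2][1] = 31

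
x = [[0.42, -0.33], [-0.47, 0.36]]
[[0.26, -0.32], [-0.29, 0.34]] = x @ [[0.63, 0.02], [0.02, 0.98]]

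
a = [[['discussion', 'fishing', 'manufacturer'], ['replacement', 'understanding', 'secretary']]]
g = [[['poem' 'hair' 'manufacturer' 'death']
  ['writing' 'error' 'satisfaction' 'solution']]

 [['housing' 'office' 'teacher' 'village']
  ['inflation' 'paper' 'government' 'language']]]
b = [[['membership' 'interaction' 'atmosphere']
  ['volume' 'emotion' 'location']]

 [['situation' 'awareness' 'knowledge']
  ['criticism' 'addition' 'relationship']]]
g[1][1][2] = 'government'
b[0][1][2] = 'location'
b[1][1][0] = 'criticism'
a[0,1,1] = 'understanding'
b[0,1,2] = 'location'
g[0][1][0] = 'writing'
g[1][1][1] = 'paper'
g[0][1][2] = 'satisfaction'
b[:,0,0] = ['membership', 'situation']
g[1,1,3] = 'language'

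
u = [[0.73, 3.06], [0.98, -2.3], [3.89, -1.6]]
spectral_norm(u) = 4.81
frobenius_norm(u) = 5.82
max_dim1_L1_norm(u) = 5.49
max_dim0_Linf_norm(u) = 3.89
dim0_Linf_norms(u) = [3.89, 3.06]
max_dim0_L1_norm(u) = 6.96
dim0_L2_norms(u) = [4.08, 4.15]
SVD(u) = [[0.36, 0.81], [-0.49, -0.27], [-0.8, 0.52]] @ diag([4.813587246041959, 3.266248279715151]) @ [[-0.69, 0.72], [0.72, 0.69]]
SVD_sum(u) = [[-1.18, 1.24],[1.62, -1.69],[2.65, -2.78]] + [[1.91, 1.82],[-0.64, -0.61],[1.24, 1.18]]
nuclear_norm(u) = 8.08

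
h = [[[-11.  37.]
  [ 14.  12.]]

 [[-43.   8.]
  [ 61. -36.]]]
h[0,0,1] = 37.0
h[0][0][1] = 37.0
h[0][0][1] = 37.0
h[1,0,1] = 8.0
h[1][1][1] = -36.0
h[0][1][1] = 12.0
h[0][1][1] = 12.0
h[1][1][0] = 61.0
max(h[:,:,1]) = 37.0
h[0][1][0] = 14.0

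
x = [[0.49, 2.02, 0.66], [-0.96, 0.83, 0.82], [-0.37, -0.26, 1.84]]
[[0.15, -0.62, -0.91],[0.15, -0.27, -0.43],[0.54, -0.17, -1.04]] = x @ [[0.07, -0.05, -0.25], [-0.04, -0.25, -0.18], [0.3, -0.14, -0.64]]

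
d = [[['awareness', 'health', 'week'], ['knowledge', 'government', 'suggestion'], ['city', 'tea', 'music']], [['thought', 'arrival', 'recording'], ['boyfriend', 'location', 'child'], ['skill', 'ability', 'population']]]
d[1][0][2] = 'recording'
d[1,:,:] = [['thought', 'arrival', 'recording'], ['boyfriend', 'location', 'child'], ['skill', 'ability', 'population']]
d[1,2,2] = 'population'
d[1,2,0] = 'skill'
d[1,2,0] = 'skill'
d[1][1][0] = 'boyfriend'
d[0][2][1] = 'tea'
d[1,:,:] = [['thought', 'arrival', 'recording'], ['boyfriend', 'location', 'child'], ['skill', 'ability', 'population']]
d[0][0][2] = 'week'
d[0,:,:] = [['awareness', 'health', 'week'], ['knowledge', 'government', 'suggestion'], ['city', 'tea', 'music']]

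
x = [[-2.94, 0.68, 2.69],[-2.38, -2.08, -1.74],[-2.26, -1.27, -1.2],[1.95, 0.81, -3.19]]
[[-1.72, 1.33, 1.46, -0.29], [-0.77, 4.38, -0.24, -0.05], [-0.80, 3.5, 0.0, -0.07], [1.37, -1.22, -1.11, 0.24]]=x@[[0.44,-0.96,-0.23,0.06], [-0.0,-0.69,0.17,-0.01], [-0.16,-0.38,0.25,-0.04]]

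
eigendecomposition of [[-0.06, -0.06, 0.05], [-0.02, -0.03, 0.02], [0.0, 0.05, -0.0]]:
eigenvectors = [[0.92, -0.76, 0.43], [0.35, 0.11, 0.21], [-0.19, -0.64, 0.88]]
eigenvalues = [-0.09, -0.01, 0.01]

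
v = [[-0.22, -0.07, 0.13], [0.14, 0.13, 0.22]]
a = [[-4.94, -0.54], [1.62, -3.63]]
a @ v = [[1.01,0.28,-0.76], [-0.86,-0.59,-0.59]]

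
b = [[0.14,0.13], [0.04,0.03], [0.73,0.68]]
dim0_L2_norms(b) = [0.74, 0.69]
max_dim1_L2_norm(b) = 1.0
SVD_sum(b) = [[0.14,0.13], [0.04,0.03], [0.73,0.68]] + [[0.00, -0.00], [0.00, -0.00], [-0.00, 0.0]]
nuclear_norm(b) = 1.02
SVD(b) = [[-0.19, -0.05],[-0.05, -1.00],[-0.98, 0.06]] @ diag([1.0169915372867706, 0.005311599296921774]) @ [[-0.73, -0.68], [-0.68, 0.73]]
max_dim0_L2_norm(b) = 0.74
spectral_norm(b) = 1.02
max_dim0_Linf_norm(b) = 0.73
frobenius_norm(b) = 1.02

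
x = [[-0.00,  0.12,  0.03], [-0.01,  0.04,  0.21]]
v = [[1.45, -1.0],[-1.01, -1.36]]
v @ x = [[0.01, 0.13, -0.17], [0.01, -0.18, -0.32]]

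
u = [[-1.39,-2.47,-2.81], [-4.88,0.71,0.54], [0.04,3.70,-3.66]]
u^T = [[-1.39, -4.88, 0.04], [-2.47, 0.71, 3.70], [-2.81, 0.54, -3.66]]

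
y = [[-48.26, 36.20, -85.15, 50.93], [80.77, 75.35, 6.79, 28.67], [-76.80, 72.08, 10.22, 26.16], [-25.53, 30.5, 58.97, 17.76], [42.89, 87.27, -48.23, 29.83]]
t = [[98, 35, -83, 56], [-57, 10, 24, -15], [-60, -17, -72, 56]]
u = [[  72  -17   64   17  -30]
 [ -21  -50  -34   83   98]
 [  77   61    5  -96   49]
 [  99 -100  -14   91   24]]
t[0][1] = 35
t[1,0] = -57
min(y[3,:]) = -25.53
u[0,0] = 72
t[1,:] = [-57, 10, 24, -15]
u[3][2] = -14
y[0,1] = 36.2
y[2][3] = 26.16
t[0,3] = 56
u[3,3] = 91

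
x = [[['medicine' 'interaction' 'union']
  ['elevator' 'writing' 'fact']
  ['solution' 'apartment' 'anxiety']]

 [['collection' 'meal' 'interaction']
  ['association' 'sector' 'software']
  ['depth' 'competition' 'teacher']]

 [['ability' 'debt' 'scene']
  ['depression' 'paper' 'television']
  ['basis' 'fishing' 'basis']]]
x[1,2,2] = 'teacher'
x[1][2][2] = 'teacher'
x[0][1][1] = 'writing'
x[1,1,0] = 'association'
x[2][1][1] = 'paper'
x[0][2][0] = 'solution'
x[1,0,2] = 'interaction'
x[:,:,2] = [['union', 'fact', 'anxiety'], ['interaction', 'software', 'teacher'], ['scene', 'television', 'basis']]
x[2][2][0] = 'basis'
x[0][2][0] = 'solution'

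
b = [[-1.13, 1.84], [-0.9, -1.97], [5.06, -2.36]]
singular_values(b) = [5.88, 2.44]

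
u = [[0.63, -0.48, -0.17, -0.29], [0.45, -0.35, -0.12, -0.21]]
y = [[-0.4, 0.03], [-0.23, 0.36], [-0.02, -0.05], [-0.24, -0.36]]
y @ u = [[-0.24,0.18,0.06,0.11], [0.02,-0.02,-0.0,-0.01], [-0.04,0.03,0.01,0.02], [-0.31,0.24,0.08,0.15]]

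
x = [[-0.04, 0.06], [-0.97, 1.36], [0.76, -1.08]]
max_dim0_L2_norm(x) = 1.74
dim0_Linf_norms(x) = [0.97, 1.36]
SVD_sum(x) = [[-0.04, 0.06],[-0.97, 1.36],[0.76, -1.08]] + [[0.0,0.00], [-0.0,-0.00], [-0.00,-0.00]]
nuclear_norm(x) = 2.14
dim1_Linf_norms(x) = [0.06, 1.36, 1.08]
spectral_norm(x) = 2.13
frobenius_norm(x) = 2.13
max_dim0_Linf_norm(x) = 1.36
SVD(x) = [[-0.03,0.3], [-0.78,-0.60], [0.62,-0.74]] @ diag([2.1306459995053206, 0.00690107179887421]) @ [[0.58, -0.82], [0.82, 0.58]]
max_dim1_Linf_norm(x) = 1.36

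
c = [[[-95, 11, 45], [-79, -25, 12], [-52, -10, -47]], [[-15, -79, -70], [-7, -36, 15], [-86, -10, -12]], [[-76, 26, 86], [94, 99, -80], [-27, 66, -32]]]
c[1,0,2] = -70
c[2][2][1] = 66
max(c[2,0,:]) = 86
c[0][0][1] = 11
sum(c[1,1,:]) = -28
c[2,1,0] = 94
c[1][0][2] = -70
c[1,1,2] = 15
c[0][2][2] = -47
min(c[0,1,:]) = -79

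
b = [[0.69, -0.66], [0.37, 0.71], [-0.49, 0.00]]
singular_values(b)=[1.05, 0.84]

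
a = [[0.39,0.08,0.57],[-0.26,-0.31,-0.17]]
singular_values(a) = [0.78, 0.27]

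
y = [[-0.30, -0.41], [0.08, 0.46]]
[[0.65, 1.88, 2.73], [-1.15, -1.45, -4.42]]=y @ [[1.63, -2.57, 5.29], [-2.79, -2.71, -10.53]]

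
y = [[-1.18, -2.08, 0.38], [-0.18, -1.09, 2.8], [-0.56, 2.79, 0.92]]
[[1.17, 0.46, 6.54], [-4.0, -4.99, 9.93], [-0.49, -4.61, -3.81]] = y @ [[-1.52, 0.47, -0.58], [0.02, -0.87, -2.34], [-1.52, -2.09, 2.6]]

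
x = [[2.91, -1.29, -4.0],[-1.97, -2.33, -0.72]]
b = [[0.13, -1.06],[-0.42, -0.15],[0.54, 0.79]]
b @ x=[[2.47,2.3,0.24], [-0.93,0.89,1.79], [0.02,-2.54,-2.73]]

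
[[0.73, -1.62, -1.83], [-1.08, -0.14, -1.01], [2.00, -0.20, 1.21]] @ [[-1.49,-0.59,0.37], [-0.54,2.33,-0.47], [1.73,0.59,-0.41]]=[[-3.38, -5.28, 1.78], [-0.06, -0.28, 0.08], [-0.78, -0.93, 0.34]]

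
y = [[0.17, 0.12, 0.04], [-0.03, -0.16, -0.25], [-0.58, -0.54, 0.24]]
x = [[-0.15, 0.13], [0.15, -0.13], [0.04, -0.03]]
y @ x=[[-0.01,  0.01], [-0.03,  0.02], [0.02,  -0.01]]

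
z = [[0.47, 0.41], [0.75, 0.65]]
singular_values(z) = [1.17, 0.0]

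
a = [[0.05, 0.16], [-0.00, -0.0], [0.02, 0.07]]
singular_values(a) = [0.18, 0.0]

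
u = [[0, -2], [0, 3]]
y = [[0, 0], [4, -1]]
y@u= [[0, 0], [0, -11]]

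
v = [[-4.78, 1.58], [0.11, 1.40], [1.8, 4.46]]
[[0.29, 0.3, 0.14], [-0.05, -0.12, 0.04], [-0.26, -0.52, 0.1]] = v @ [[-0.07, -0.09, -0.02], [-0.03, -0.08, 0.03]]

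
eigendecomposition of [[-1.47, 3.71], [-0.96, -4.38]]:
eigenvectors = [[0.89+0.00j, 0.89-0.00j], [-0.35+0.29j, -0.35-0.29j]]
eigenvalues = [(-2.92+1.2j), (-2.92-1.2j)]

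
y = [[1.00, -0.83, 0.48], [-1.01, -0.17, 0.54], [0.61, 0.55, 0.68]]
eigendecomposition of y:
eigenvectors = [[-0.43, -0.85, -0.08],[-0.80, 0.39, 0.49],[0.42, -0.34, 0.87]]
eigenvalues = [-1.0, 1.57, 0.94]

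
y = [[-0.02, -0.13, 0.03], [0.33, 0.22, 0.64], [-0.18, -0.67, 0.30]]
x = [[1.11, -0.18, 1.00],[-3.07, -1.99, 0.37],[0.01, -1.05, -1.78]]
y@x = [[0.38, 0.23, -0.12],[-0.30, -1.17, -0.73],[1.86, 1.05, -0.96]]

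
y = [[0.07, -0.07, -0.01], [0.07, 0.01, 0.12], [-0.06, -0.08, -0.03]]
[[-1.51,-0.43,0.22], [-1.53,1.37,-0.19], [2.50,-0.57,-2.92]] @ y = [[-0.15,0.08,-0.04],[0.0,0.14,0.19],[0.31,0.05,-0.01]]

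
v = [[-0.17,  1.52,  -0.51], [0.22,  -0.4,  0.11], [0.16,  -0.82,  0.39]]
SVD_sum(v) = [[-0.23, 1.5, -0.54], [0.06, -0.41, 0.15], [0.13, -0.85, 0.31]] + [[0.06,  0.01,  -0.0], [0.16,  0.02,  -0.01], [0.03,  0.00,  -0.00]] + [[0.00,  0.01,  0.04],  [-0.00,  -0.01,  -0.03],  [0.0,  0.03,  0.08]]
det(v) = -0.03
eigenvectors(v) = [[-0.79, 0.43, -0.87], [0.42, 0.36, -0.18], [0.43, 0.83, 0.45]]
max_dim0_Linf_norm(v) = 1.52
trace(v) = -0.18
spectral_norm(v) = 1.91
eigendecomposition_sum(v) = [[-0.32, 0.96, -0.25], [0.17, -0.51, 0.13], [0.18, -0.53, 0.14]] + [[0.03, -0.00, 0.05], [0.02, -0.0, 0.04], [0.05, -0.00, 0.09]] + [[0.13,  0.56,  -0.31], [0.03,  0.11,  -0.06], [-0.07,  -0.29,  0.16]]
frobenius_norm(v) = 1.92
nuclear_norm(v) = 2.18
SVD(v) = [[-0.85, -0.35, 0.41], [0.23, -0.92, -0.30], [0.48, -0.16, 0.86]] @ diag([1.9052860840971912, 0.1724001182033301, 0.10081238509761048]) @ [[0.14, -0.93, 0.34], [-0.99, -0.13, 0.06], [0.02, 0.34, 0.94]]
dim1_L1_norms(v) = [2.2, 0.73, 1.37]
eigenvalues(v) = [-0.7, 0.12, 0.4]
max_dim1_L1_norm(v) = 2.2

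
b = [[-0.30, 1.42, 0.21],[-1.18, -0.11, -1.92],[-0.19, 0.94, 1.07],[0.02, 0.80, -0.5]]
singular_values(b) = [2.51, 1.88, 0.62]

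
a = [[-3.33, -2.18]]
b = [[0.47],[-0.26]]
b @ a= [[-1.57, -1.02], [0.87, 0.57]]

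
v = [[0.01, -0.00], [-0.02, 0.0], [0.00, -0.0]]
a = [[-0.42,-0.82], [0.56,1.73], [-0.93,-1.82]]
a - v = [[-0.43, -0.82], [0.58, 1.73], [-0.93, -1.82]]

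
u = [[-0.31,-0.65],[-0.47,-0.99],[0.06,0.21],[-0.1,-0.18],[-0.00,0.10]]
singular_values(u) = [1.35, 0.06]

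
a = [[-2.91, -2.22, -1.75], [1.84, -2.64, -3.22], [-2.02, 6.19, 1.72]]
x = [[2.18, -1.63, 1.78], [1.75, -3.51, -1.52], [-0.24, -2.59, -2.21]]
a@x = [[-9.81, 17.07, 2.06], [0.16, 14.61, 14.40], [6.02, -22.89, -16.81]]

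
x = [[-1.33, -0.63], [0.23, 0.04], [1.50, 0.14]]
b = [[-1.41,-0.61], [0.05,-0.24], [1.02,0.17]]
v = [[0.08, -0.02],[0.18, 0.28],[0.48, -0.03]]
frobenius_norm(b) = 1.87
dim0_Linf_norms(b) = [1.41, 0.61]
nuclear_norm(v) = 0.80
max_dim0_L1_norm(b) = 2.48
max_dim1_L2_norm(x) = 1.51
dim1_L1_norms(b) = [2.02, 0.29, 1.19]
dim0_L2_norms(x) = [2.02, 0.65]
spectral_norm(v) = 0.52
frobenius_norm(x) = 2.12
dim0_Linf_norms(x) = [1.5, 0.63]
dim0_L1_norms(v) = [0.74, 0.33]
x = b + v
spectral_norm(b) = 1.84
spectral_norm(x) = 2.09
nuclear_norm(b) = 2.16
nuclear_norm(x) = 2.45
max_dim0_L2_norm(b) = 1.74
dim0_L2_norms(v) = [0.52, 0.28]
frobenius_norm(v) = 0.59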